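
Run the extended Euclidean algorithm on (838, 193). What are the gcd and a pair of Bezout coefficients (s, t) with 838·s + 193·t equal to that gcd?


Euclidean algorithm on (838, 193) — divide until remainder is 0:
  838 = 4 · 193 + 66
  193 = 2 · 66 + 61
  66 = 1 · 61 + 5
  61 = 12 · 5 + 1
  5 = 5 · 1 + 0
gcd(838, 193) = 1.
Track Bezout coefficients alongside the remainders: start with r₀ = 838 = a·1 + b·0 (s = 1, t = 0) and r₁ = 193 = a·0 + b·1 (s = 0, t = 1); each new remainder r_{k+1} = r_{k-1} − q_k·r_k inherits s_{k+1} = s_{k-1} − q_k·s_k, t_{k+1} = t_{k-1} − q_k·t_k, so r_k = a·s_k + b·t_k at every step:
  q = 4: r = 66, s = 1 − 4·0 = 1, t = 0 − 4·1 = -4  (check: 838·1 + 193·(-4) = 66)
  q = 2: r = 61, s = 0 − 2·1 = -2, t = 1 − 2·(-4) = 9  (check: 838·(-2) + 193·9 = 61)
  q = 1: r = 5, s = 1 − 1·(-2) = 3, t = -4 − 1·9 = -13  (check: 838·3 + 193·(-13) = 5)
  q = 12: r = 1, s = -2 − 12·3 = -38, t = 9 − 12·(-13) = 165  (check: 838·(-38) + 193·165 = 1)
The row with r = 1 (the gcd) gives the Bezout coefficients s = -38, t = 165.
Result: 838 · (-38) + 193 · (165) = 1.

gcd(838, 193) = 1; s = -38, t = 165 (check: 838·(-38) + 193·165 = 1).


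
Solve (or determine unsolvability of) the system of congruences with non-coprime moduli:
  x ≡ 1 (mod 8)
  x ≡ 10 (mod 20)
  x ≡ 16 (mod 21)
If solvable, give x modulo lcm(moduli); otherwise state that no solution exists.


Moduli 8, 20, 21 are not pairwise coprime, so CRT works modulo lcm(m_i) when all pairwise compatibility conditions hold.
Pairwise compatibility: gcd(m_i, m_j) must divide a_i - a_j for every pair.
Merge one congruence at a time:
  Start: x ≡ 1 (mod 8).
  Combine with x ≡ 10 (mod 20): gcd(8, 20) = 4, and 10 - 1 = 9 is NOT divisible by 4.
    ⇒ system is inconsistent (no integer solution).

No solution (the system is inconsistent).


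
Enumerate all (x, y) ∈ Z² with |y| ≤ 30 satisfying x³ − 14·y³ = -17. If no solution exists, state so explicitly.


The equation is x³ - 14y³ = -17. For fixed y, x³ = 14·y³ − 17, so a solution requires the RHS to be a perfect cube.
Strategy: iterate y from -30 to 30, compute RHS = 14·y³ − 17, and check whether it is a (positive or negative) perfect cube.
Check small values of y:
  y = 0: RHS = -17 is not a perfect cube.
  y = 1: RHS = -3 is not a perfect cube.
  y = -1: RHS = -31 is not a perfect cube.
  y = 2: RHS = 95 is not a perfect cube.
  y = -2: RHS = -129 is not a perfect cube.
  y = 3: RHS = 361 is not a perfect cube.
  y = -3: RHS = -395 is not a perfect cube.
Continuing the search up to |y| = 30 finds no solutions either.
No (x, y) in the scanned range satisfies the equation.

No integer solutions with |y| ≤ 30.


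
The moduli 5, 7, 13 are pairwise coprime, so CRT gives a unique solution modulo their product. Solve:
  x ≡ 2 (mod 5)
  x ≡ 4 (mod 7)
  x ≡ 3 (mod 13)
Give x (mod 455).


Moduli 5, 7, 13 are pairwise coprime; by CRT there is a unique solution modulo M = 5 · 7 · 13 = 455.
Solve pairwise, accumulating the modulus:
  Start with x ≡ 2 (mod 5).
  Combine with x ≡ 4 (mod 7): since gcd(5, 7) = 1, we get a unique residue mod 35.
    Write x = 2 + 5·t and substitute into x ≡ 4 (mod 7): 5·t ≡ 4 − 2 = 2 (mod 7).
    The inverse of 5 mod 7 is 3 (since 5·3 = 15 = 2·7 + 1), so t ≡ 3·2 = 6 ≡ 6 (mod 7).
    Then x = 2 + 5·6 = 32, valid modulo lcm(5, 7) = 35: x ≡ 32 (mod 35).
  Combine with x ≡ 3 (mod 13): since gcd(35, 13) = 1, we get a unique residue mod 455.
    Write x = 32 + 35·t and substitute into x ≡ 3 (mod 13): 35·t ≡ 3 − 32 = -29 (mod 13).
    Reduce coefficients mod 13: 9·t ≡ 10 (mod 13).
    The inverse of 9 mod 13 is 3 (since 9·3 = 27 = 2·13 + 1), so t ≡ 3·10 = 30 ≡ 4 (mod 13).
    Then x = 32 + 35·4 = 172, valid modulo lcm(35, 13) = 455: x ≡ 172 (mod 455).
Verify: 172 mod 5 = 2 ✓, 172 mod 7 = 4 ✓, 172 mod 13 = 3 ✓.

x ≡ 172 (mod 455).


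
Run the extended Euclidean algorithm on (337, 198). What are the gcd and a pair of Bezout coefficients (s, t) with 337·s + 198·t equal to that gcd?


Euclidean algorithm on (337, 198) — divide until remainder is 0:
  337 = 1 · 198 + 139
  198 = 1 · 139 + 59
  139 = 2 · 59 + 21
  59 = 2 · 21 + 17
  21 = 1 · 17 + 4
  17 = 4 · 4 + 1
  4 = 4 · 1 + 0
gcd(337, 198) = 1.
Track Bezout coefficients alongside the remainders: start with r₀ = 337 = a·1 + b·0 (s = 1, t = 0) and r₁ = 198 = a·0 + b·1 (s = 0, t = 1); each new remainder r_{k+1} = r_{k-1} − q_k·r_k inherits s_{k+1} = s_{k-1} − q_k·s_k, t_{k+1} = t_{k-1} − q_k·t_k, so r_k = a·s_k + b·t_k at every step:
  q = 1: r = 139, s = 1 − 1·0 = 1, t = 0 − 1·1 = -1  (check: 337·1 + 198·(-1) = 139)
  q = 1: r = 59, s = 0 − 1·1 = -1, t = 1 − 1·(-1) = 2  (check: 337·(-1) + 198·2 = 59)
  q = 2: r = 21, s = 1 − 2·(-1) = 3, t = -1 − 2·2 = -5  (check: 337·3 + 198·(-5) = 21)
  q = 2: r = 17, s = -1 − 2·3 = -7, t = 2 − 2·(-5) = 12  (check: 337·(-7) + 198·12 = 17)
  q = 1: r = 4, s = 3 − 1·(-7) = 10, t = -5 − 1·12 = -17  (check: 337·10 + 198·(-17) = 4)
  q = 4: r = 1, s = -7 − 4·10 = -47, t = 12 − 4·(-17) = 80  (check: 337·(-47) + 198·80 = 1)
The row with r = 1 (the gcd) gives the Bezout coefficients s = -47, t = 80.
Result: 337 · (-47) + 198 · (80) = 1.

gcd(337, 198) = 1; s = -47, t = 80 (check: 337·(-47) + 198·80 = 1).


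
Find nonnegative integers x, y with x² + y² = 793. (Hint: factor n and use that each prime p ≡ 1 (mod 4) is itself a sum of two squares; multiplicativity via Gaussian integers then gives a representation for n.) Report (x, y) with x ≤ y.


Step 1: Factor n = 793 = 13 · 61.
Step 2: Check the mod-4 condition on each prime factor: 13 ≡ 1 (mod 4), exponent 1; 61 ≡ 1 (mod 4), exponent 1.
All primes ≡ 3 (mod 4) appear to even exponent (or don't appear), so by the two-squares theorem n IS expressible as a sum of two squares.
Step 3: Build a representation. Here n = 13 · 61 is a product of primes ≡ 1 (mod 4). Each prime p ≡ 1 (mod 4) is itself a sum of two squares; find a² by testing p − a² for a perfect square:
  13: 13 − 1² = 12, 13 − 2² = 9 = 3² ⇒ 13 = 2² + 3².
  61: 61 − 1² = 60, 61 − 2² = 57, 61 − 3² = 52, 61 − 4² = 45, 61 − 5² = 36 = 6² ⇒ 61 = 5² + 6².
  Combine using the Brahmagupta–Fibonacci identity (a² + b²)(c² + d²) = (ac − bd)² + (ad + bc)² = (ac + bd)² + (ad − bc)²:
  13 · 61 = 793: from (2² + 3²)(5² + 6²), take (2·5 − 3·6, 2·6 + 3·5) = (10 − 18, 12 + 15) = (-8, 27); dropping signs (only squares matter) gives (8, 27); check 8² + 27² = 64 + 729 = 793 ✓.
Step 4: Order so x ≤ y and verify: 8² + 27² = 64 + 729 = 793 = n. ✓

n = 793 = 8² + 27² (one valid representation with x ≤ y).


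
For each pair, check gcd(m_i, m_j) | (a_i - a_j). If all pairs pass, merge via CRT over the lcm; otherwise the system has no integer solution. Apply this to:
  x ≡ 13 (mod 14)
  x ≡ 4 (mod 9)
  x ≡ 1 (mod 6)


Moduli 14, 9, 6 are not pairwise coprime, so CRT works modulo lcm(m_i) when all pairwise compatibility conditions hold.
Pairwise compatibility: gcd(m_i, m_j) must divide a_i - a_j for every pair.
Merge one congruence at a time:
  Start: x ≡ 13 (mod 14).
  Combine with x ≡ 4 (mod 9): gcd(14, 9) = 1; 4 - 13 = -9, which IS divisible by 1, so compatible.
    Write x = 13 + 14·t and substitute into x ≡ 4 (mod 9): 14·t ≡ 4 − 13 = -9 (mod 9).
    Reduce coefficients mod 9: 5·t ≡ 0 (mod 9).
    The inverse of 5 mod 9 is 2 (since 5·2 = 10 = 1·9 + 1), so t ≡ 2·0 = 0 ≡ 0 (mod 9).
    Then x = 13 + 14·0 = 13, valid modulo lcm(14, 9) = 126: x ≡ 13 (mod 126).
  Combine with x ≡ 1 (mod 6): gcd(126, 6) = 6; 1 - 13 = -12, which IS divisible by 6, so compatible.
    Write x = 13 + 126·t and substitute into x ≡ 1 (mod 6): 126·t ≡ 1 − 13 = -12 (mod 6).
    Divide the congruence (and modulus) by g = 6: 21·t ≡ -2 (mod 1).
    Modulo 1 every t works; take t = 0.
    Then x = 13 + 126·0 = 13, valid modulo lcm(126, 6) = 126: x ≡ 13 (mod 126).
Verify: 13 mod 14 = 13, 13 mod 9 = 4, 13 mod 6 = 1.

x ≡ 13 (mod 126).


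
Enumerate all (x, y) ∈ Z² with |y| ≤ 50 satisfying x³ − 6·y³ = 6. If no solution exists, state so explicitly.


The equation is x³ - 6y³ = 6. For fixed y, x³ = 6·y³ + 6, so a solution requires the RHS to be a perfect cube.
Strategy: iterate y from -50 to 50, compute RHS = 6·y³ + 6, and check whether it is a (positive or negative) perfect cube.
Check small values of y:
  y = 0: RHS = 6 is not a perfect cube.
  y = 1: RHS = 12 is not a perfect cube.
  y = -1: RHS = 0 = (0)³ ⇒ x = 0 works.
  y = 2: RHS = 54 is not a perfect cube.
  y = -2: RHS = -42 is not a perfect cube.
  y = 3: RHS = 168 is not a perfect cube.
  y = -3: RHS = -156 is not a perfect cube.
Continuing the search up to |y| = 50 finds no further solutions beyond those listed.
Collected solutions: (0, -1).

Solutions (with |y| ≤ 50): (0, -1).


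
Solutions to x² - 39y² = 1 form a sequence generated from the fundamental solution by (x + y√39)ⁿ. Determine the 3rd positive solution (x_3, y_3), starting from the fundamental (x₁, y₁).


Step 1: Find the fundamental solution (x₁, y₁) of x² - 39y² = 1.
  Expand √39 as a continued fraction. a₀ = ⌊√39⌋ = 6; iterate m_{k+1} = d_k·a_k − m_k, d_{k+1} = (39 − m_{k+1}²)/d_k, a_{k+1} = ⌊(a₀ + m_{k+1})/d_{k+1}⌋ (starting m₀ = 0, d₀ = 1), with convergents p_k = a_k·p_{k-1} + p_{k-2}, q_k = a_k·q_{k-1} + q_{k-2} (p₋₁ = 1, q₋₁ = 0):
  k = 0: a₀ = 6; p₀/q₀ = 6/1; p₀² − 39·q₀² = 36 − 39 = -3.
  k = 1: m = 6, d = 3, a = ⌊(6 + 6)/3⌋ = 4; p/q = (4·6 + 1)/(4·1 + 0) = 25/4; p² − 39·q² = 625 − 624 = 1.
  The first convergent with p² − 39·q² = 1 gives the fundamental solution (x₁, y₁) = (25, 4).
Step 2: Apply the recurrence (x_{n+1}, y_{n+1}) = (x₁x_n + 39y₁y_n, x₁y_n + y₁x_n) repeatedly.
  From (x_1, y_1) = (25, 4): x_2 = 25·25 + 39·4·4 = 1249; y_2 = 25·4 + 4·25 = 200.
  From (x_2, y_2) = (1249, 200): x_3 = 25·1249 + 39·4·200 = 62425; y_3 = 25·200 + 4·1249 = 9996.
Step 3: Verify x_3² - 39·y_3² = 3896880625 - 3896880624 = 1 (should be 1). ✓

(x_1, y_1) = (25, 4); (x_3, y_3) = (62425, 9996).


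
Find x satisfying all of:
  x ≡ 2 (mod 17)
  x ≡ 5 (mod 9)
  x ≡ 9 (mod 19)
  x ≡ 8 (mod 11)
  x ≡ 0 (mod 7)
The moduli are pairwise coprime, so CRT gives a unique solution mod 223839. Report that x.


Product of moduli M = 17 · 9 · 19 · 11 · 7 = 223839.
Merge one congruence at a time:
  Start: x ≡ 2 (mod 17).
  Combine with x ≡ 5 (mod 9); new modulus lcm = 153.
    Write x = 2 + 17·t and substitute into x ≡ 5 (mod 9): 17·t ≡ 5 − 2 = 3 (mod 9).
    Reduce coefficients mod 9: 8·t ≡ 3 (mod 9).
    The inverse of 8 mod 9 is 8 (since 8·8 = 64 = 7·9 + 1), so t ≡ 8·3 = 24 ≡ 6 (mod 9).
    Then x = 2 + 17·6 = 104, valid modulo lcm(17, 9) = 153: x ≡ 104 (mod 153).
  Combine with x ≡ 9 (mod 19); new modulus lcm = 2907.
    Write x = 104 + 153·t and substitute into x ≡ 9 (mod 19): 153·t ≡ 9 − 104 = -95 (mod 19).
    Reduce coefficients mod 19: 1·t ≡ 0 (mod 19).
    So t ≡ 0 (mod 19).
    Then x = 104 + 153·0 = 104, valid modulo lcm(153, 19) = 2907: x ≡ 104 (mod 2907).
  Combine with x ≡ 8 (mod 11); new modulus lcm = 31977.
    Write x = 104 + 2907·t and substitute into x ≡ 8 (mod 11): 2907·t ≡ 8 − 104 = -96 (mod 11).
    Reduce coefficients mod 11: 3·t ≡ 3 (mod 11).
    The inverse of 3 mod 11 is 4 (since 3·4 = 12 = 1·11 + 1), so t ≡ 4·3 = 12 ≡ 1 (mod 11).
    Then x = 104 + 2907·1 = 3011, valid modulo lcm(2907, 11) = 31977: x ≡ 3011 (mod 31977).
  Combine with x ≡ 0 (mod 7); new modulus lcm = 223839.
    Write x = 3011 + 31977·t and substitute into x ≡ 0 (mod 7): 31977·t ≡ 0 − 3011 = -3011 (mod 7).
    Reduce coefficients mod 7: 1·t ≡ 6 (mod 7).
    So t ≡ 6 (mod 7).
    Then x = 3011 + 31977·6 = 194873, valid modulo lcm(31977, 7) = 223839: x ≡ 194873 (mod 223839).
Verify against each original: 194873 mod 17 = 2, 194873 mod 9 = 5, 194873 mod 19 = 9, 194873 mod 11 = 8, 194873 mod 7 = 0.

x ≡ 194873 (mod 223839).


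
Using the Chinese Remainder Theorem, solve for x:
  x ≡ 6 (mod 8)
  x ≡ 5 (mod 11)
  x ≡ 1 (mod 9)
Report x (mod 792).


Moduli 8, 11, 9 are pairwise coprime; by CRT there is a unique solution modulo M = 8 · 11 · 9 = 792.
Solve pairwise, accumulating the modulus:
  Start with x ≡ 6 (mod 8).
  Combine with x ≡ 5 (mod 11): since gcd(8, 11) = 1, we get a unique residue mod 88.
    Write x = 6 + 8·t and substitute into x ≡ 5 (mod 11): 8·t ≡ 5 − 6 = -1 (mod 11).
    Reduce coefficients mod 11: 8·t ≡ 10 (mod 11).
    The inverse of 8 mod 11 is 7 (since 8·7 = 56 = 5·11 + 1), so t ≡ 7·10 = 70 ≡ 4 (mod 11).
    Then x = 6 + 8·4 = 38, valid modulo lcm(8, 11) = 88: x ≡ 38 (mod 88).
  Combine with x ≡ 1 (mod 9): since gcd(88, 9) = 1, we get a unique residue mod 792.
    Write x = 38 + 88·t and substitute into x ≡ 1 (mod 9): 88·t ≡ 1 − 38 = -37 (mod 9).
    Reduce coefficients mod 9: 7·t ≡ 8 (mod 9).
    The inverse of 7 mod 9 is 4 (since 7·4 = 28 = 3·9 + 1), so t ≡ 4·8 = 32 ≡ 5 (mod 9).
    Then x = 38 + 88·5 = 478, valid modulo lcm(88, 9) = 792: x ≡ 478 (mod 792).
Verify: 478 mod 8 = 6 ✓, 478 mod 11 = 5 ✓, 478 mod 9 = 1 ✓.

x ≡ 478 (mod 792).


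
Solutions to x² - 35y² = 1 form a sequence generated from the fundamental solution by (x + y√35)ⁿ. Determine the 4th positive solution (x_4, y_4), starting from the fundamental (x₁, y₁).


Step 1: Find the fundamental solution (x₁, y₁) of x² - 35y² = 1.
  Expand √35 as a continued fraction. a₀ = ⌊√35⌋ = 5; iterate m_{k+1} = d_k·a_k − m_k, d_{k+1} = (35 − m_{k+1}²)/d_k, a_{k+1} = ⌊(a₀ + m_{k+1})/d_{k+1}⌋ (starting m₀ = 0, d₀ = 1), with convergents p_k = a_k·p_{k-1} + p_{k-2}, q_k = a_k·q_{k-1} + q_{k-2} (p₋₁ = 1, q₋₁ = 0):
  k = 0: a₀ = 5; p₀/q₀ = 5/1; p₀² − 35·q₀² = 25 − 35 = -10.
  k = 1: m = 5, d = 10, a = ⌊(5 + 5)/10⌋ = 1; p/q = (1·5 + 1)/(1·1 + 0) = 6/1; p² − 35·q² = 36 − 35 = 1.
  The first convergent with p² − 35·q² = 1 gives the fundamental solution (x₁, y₁) = (6, 1).
Step 2: Apply the recurrence (x_{n+1}, y_{n+1}) = (x₁x_n + 35y₁y_n, x₁y_n + y₁x_n) repeatedly.
  From (x_1, y_1) = (6, 1): x_2 = 6·6 + 35·1·1 = 71; y_2 = 6·1 + 1·6 = 12.
  From (x_2, y_2) = (71, 12): x_3 = 6·71 + 35·1·12 = 846; y_3 = 6·12 + 1·71 = 143.
  From (x_3, y_3) = (846, 143): x_4 = 6·846 + 35·1·143 = 10081; y_4 = 6·143 + 1·846 = 1704.
Step 3: Verify x_4² - 35·y_4² = 101626561 - 101626560 = 1 (should be 1). ✓

(x_1, y_1) = (6, 1); (x_4, y_4) = (10081, 1704).


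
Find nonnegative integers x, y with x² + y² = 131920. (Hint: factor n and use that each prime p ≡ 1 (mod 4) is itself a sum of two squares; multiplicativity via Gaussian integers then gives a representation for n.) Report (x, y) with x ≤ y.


Step 1: Factor n = 131920 = 2^4 · 5 · 17 · 97.
Step 2: Check the mod-4 condition on each prime factor: 2 = 2 (special); 5 ≡ 1 (mod 4), exponent 1; 17 ≡ 1 (mod 4), exponent 1; 97 ≡ 1 (mod 4), exponent 1.
All primes ≡ 3 (mod 4) appear to even exponent (or don't appear), so by the two-squares theorem n IS expressible as a sum of two squares.
Step 3: Build a representation. Group n = k² · m with k = 4 and m = 5 · 17 · 97 = 8245 (a product of primes ≡ 1 (mod 4)); a representation of m scales to one of n via (k·x)² + (k·y)² = k²(x² + y²). Each prime p ≡ 1 (mod 4) is itself a sum of two squares; find a² by testing p − a² for a perfect square:
  5: 5 − 1² = 4 = 2² ⇒ 5 = 1² + 2².
  17: 17 − 1² = 16 = 4² ⇒ 17 = 1² + 4².
  97: 97 − 1² = 96, 97 − 2² = 93, 97 − 3² = 88, 97 − 4² = 81 = 9² ⇒ 97 = 4² + 9².
  Combine using the Brahmagupta–Fibonacci identity (a² + b²)(c² + d²) = (ac − bd)² + (ad + bc)² = (ac + bd)² + (ad − bc)²:
  5 · 17 = 85: from (1² + 2²)(1² + 4²), take (1·1 − 2·4, 1·4 + 2·1) = (1 − 8, 4 + 2) = (-7, 6); dropping signs (only squares matter) gives (7, 6); check 7² + 6² = 49 + 36 = 85 ✓.
  85 · 97 = 8245: from (7² + 6²)(4² + 9²), take (7·4 − 6·9, 7·9 + 6·4) = (28 − 54, 63 + 24) = (-26, 87); dropping signs (only squares matter) gives (26, 87); check 26² + 87² = 676 + 7569 = 8245 ✓.
  Scale by k = 4: (4·26, 4·87) = (104, 348).
Step 4: Order so x ≤ y and verify: 104² + 348² = 10816 + 121104 = 131920 = n. ✓

n = 131920 = 104² + 348² (one valid representation with x ≤ y).


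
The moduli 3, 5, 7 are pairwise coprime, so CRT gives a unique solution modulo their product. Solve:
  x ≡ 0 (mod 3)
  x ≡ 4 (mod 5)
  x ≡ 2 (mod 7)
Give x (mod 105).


Moduli 3, 5, 7 are pairwise coprime; by CRT there is a unique solution modulo M = 3 · 5 · 7 = 105.
Solve pairwise, accumulating the modulus:
  Start with x ≡ 0 (mod 3).
  Combine with x ≡ 4 (mod 5): since gcd(3, 5) = 1, we get a unique residue mod 15.
    Write x = 0 + 3·t and substitute into x ≡ 4 (mod 5): 3·t ≡ 4 − 0 = 4 (mod 5).
    The inverse of 3 mod 5 is 2 (since 3·2 = 6 = 1·5 + 1), so t ≡ 2·4 = 8 ≡ 3 (mod 5).
    Then x = 0 + 3·3 = 9, valid modulo lcm(3, 5) = 15: x ≡ 9 (mod 15).
  Combine with x ≡ 2 (mod 7): since gcd(15, 7) = 1, we get a unique residue mod 105.
    Write x = 9 + 15·t and substitute into x ≡ 2 (mod 7): 15·t ≡ 2 − 9 = -7 (mod 7).
    Reduce coefficients mod 7: 1·t ≡ 0 (mod 7).
    So t ≡ 0 (mod 7).
    Then x = 9 + 15·0 = 9, valid modulo lcm(15, 7) = 105: x ≡ 9 (mod 105).
Verify: 9 mod 3 = 0 ✓, 9 mod 5 = 4 ✓, 9 mod 7 = 2 ✓.

x ≡ 9 (mod 105).


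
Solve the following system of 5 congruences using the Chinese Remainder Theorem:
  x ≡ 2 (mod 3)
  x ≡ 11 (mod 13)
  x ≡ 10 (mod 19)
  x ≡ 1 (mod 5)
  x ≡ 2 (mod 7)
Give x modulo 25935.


Product of moduli M = 3 · 13 · 19 · 5 · 7 = 25935.
Merge one congruence at a time:
  Start: x ≡ 2 (mod 3).
  Combine with x ≡ 11 (mod 13); new modulus lcm = 39.
    Write x = 2 + 3·t and substitute into x ≡ 11 (mod 13): 3·t ≡ 11 − 2 = 9 (mod 13).
    The inverse of 3 mod 13 is 9 (since 3·9 = 27 = 2·13 + 1), so t ≡ 9·9 = 81 ≡ 3 (mod 13).
    Then x = 2 + 3·3 = 11, valid modulo lcm(3, 13) = 39: x ≡ 11 (mod 39).
  Combine with x ≡ 10 (mod 19); new modulus lcm = 741.
    Write x = 11 + 39·t and substitute into x ≡ 10 (mod 19): 39·t ≡ 10 − 11 = -1 (mod 19).
    Reduce coefficients mod 19: 1·t ≡ 18 (mod 19).
    So t ≡ 18 (mod 19).
    Then x = 11 + 39·18 = 713, valid modulo lcm(39, 19) = 741: x ≡ 713 (mod 741).
  Combine with x ≡ 1 (mod 5); new modulus lcm = 3705.
    Write x = 713 + 741·t and substitute into x ≡ 1 (mod 5): 741·t ≡ 1 − 713 = -712 (mod 5).
    Reduce coefficients mod 5: 1·t ≡ 3 (mod 5).
    So t ≡ 3 (mod 5).
    Then x = 713 + 741·3 = 2936, valid modulo lcm(741, 5) = 3705: x ≡ 2936 (mod 3705).
  Combine with x ≡ 2 (mod 7); new modulus lcm = 25935.
    Write x = 2936 + 3705·t and substitute into x ≡ 2 (mod 7): 3705·t ≡ 2 − 2936 = -2934 (mod 7).
    Reduce coefficients mod 7: 2·t ≡ 6 (mod 7).
    The inverse of 2 mod 7 is 4 (since 2·4 = 8 = 1·7 + 1), so t ≡ 4·6 = 24 ≡ 3 (mod 7).
    Then x = 2936 + 3705·3 = 14051, valid modulo lcm(3705, 7) = 25935: x ≡ 14051 (mod 25935).
Verify against each original: 14051 mod 3 = 2, 14051 mod 13 = 11, 14051 mod 19 = 10, 14051 mod 5 = 1, 14051 mod 7 = 2.

x ≡ 14051 (mod 25935).


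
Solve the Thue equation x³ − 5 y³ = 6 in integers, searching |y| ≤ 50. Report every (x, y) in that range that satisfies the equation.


The equation is x³ - 5y³ = 6. For fixed y, x³ = 5·y³ + 6, so a solution requires the RHS to be a perfect cube.
Strategy: iterate y from -50 to 50, compute RHS = 5·y³ + 6, and check whether it is a (positive or negative) perfect cube.
Check small values of y:
  y = 0: RHS = 6 is not a perfect cube.
  y = 1: RHS = 11 is not a perfect cube.
  y = -1: RHS = 1 = (1)³ ⇒ x = 1 works.
  y = 2: RHS = 46 is not a perfect cube.
  y = -2: RHS = -34 is not a perfect cube.
  y = 3: RHS = 141 is not a perfect cube.
  y = -3: RHS = -129 is not a perfect cube.
Continuing the search up to |y| = 50 finds no further solutions beyond those listed.
Collected solutions: (1, -1).

Solutions (with |y| ≤ 50): (1, -1).


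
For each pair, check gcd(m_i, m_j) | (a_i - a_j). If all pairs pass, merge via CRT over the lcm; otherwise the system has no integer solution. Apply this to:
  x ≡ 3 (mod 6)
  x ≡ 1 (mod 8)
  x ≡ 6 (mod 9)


Moduli 6, 8, 9 are not pairwise coprime, so CRT works modulo lcm(m_i) when all pairwise compatibility conditions hold.
Pairwise compatibility: gcd(m_i, m_j) must divide a_i - a_j for every pair.
Merge one congruence at a time:
  Start: x ≡ 3 (mod 6).
  Combine with x ≡ 1 (mod 8): gcd(6, 8) = 2; 1 - 3 = -2, which IS divisible by 2, so compatible.
    Write x = 3 + 6·t and substitute into x ≡ 1 (mod 8): 6·t ≡ 1 − 3 = -2 (mod 8).
    Divide the congruence (and modulus) by g = 2: 3·t ≡ -1 (mod 4).
    Reduce coefficients mod 4: 3·t ≡ 3 (mod 4).
    The inverse of 3 mod 4 is 3 (since 3·3 = 9 = 2·4 + 1), so t ≡ 3·3 = 9 ≡ 1 (mod 4).
    Then x = 3 + 6·1 = 9, valid modulo lcm(6, 8) = 24: x ≡ 9 (mod 24).
  Combine with x ≡ 6 (mod 9): gcd(24, 9) = 3; 6 - 9 = -3, which IS divisible by 3, so compatible.
    Write x = 9 + 24·t and substitute into x ≡ 6 (mod 9): 24·t ≡ 6 − 9 = -3 (mod 9).
    Divide the congruence (and modulus) by g = 3: 8·t ≡ -1 (mod 3).
    Reduce coefficients mod 3: 2·t ≡ 2 (mod 3).
    The inverse of 2 mod 3 is 2 (since 2·2 = 4 = 1·3 + 1), so t ≡ 2·2 = 4 ≡ 1 (mod 3).
    Then x = 9 + 24·1 = 33, valid modulo lcm(24, 9) = 72: x ≡ 33 (mod 72).
Verify: 33 mod 6 = 3, 33 mod 8 = 1, 33 mod 9 = 6.

x ≡ 33 (mod 72).


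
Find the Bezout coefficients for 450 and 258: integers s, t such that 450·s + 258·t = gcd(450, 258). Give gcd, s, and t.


Euclidean algorithm on (450, 258) — divide until remainder is 0:
  450 = 1 · 258 + 192
  258 = 1 · 192 + 66
  192 = 2 · 66 + 60
  66 = 1 · 60 + 6
  60 = 10 · 6 + 0
gcd(450, 258) = 6.
Track Bezout coefficients alongside the remainders: start with r₀ = 450 = a·1 + b·0 (s = 1, t = 0) and r₁ = 258 = a·0 + b·1 (s = 0, t = 1); each new remainder r_{k+1} = r_{k-1} − q_k·r_k inherits s_{k+1} = s_{k-1} − q_k·s_k, t_{k+1} = t_{k-1} − q_k·t_k, so r_k = a·s_k + b·t_k at every step:
  q = 1: r = 192, s = 1 − 1·0 = 1, t = 0 − 1·1 = -1  (check: 450·1 + 258·(-1) = 192)
  q = 1: r = 66, s = 0 − 1·1 = -1, t = 1 − 1·(-1) = 2  (check: 450·(-1) + 258·2 = 66)
  q = 2: r = 60, s = 1 − 2·(-1) = 3, t = -1 − 2·2 = -5  (check: 450·3 + 258·(-5) = 60)
  q = 1: r = 6, s = -1 − 1·3 = -4, t = 2 − 1·(-5) = 7  (check: 450·(-4) + 258·7 = 6)
The row with r = 6 (the gcd) gives the Bezout coefficients s = -4, t = 7.
Result: 450 · (-4) + 258 · (7) = 6.

gcd(450, 258) = 6; s = -4, t = 7 (check: 450·(-4) + 258·7 = 6).


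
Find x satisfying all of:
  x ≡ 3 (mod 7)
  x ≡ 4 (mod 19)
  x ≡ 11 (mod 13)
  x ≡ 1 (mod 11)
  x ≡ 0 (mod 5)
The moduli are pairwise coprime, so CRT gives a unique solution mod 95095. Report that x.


Product of moduli M = 7 · 19 · 13 · 11 · 5 = 95095.
Merge one congruence at a time:
  Start: x ≡ 3 (mod 7).
  Combine with x ≡ 4 (mod 19); new modulus lcm = 133.
    Write x = 3 + 7·t and substitute into x ≡ 4 (mod 19): 7·t ≡ 4 − 3 = 1 (mod 19).
    The inverse of 7 mod 19 is 11 (since 7·11 = 77 = 4·19 + 1), so t ≡ 11·1 = 11 ≡ 11 (mod 19).
    Then x = 3 + 7·11 = 80, valid modulo lcm(7, 19) = 133: x ≡ 80 (mod 133).
  Combine with x ≡ 11 (mod 13); new modulus lcm = 1729.
    Write x = 80 + 133·t and substitute into x ≡ 11 (mod 13): 133·t ≡ 11 − 80 = -69 (mod 13).
    Reduce coefficients mod 13: 3·t ≡ 9 (mod 13).
    The inverse of 3 mod 13 is 9 (since 3·9 = 27 = 2·13 + 1), so t ≡ 9·9 = 81 ≡ 3 (mod 13).
    Then x = 80 + 133·3 = 479, valid modulo lcm(133, 13) = 1729: x ≡ 479 (mod 1729).
  Combine with x ≡ 1 (mod 11); new modulus lcm = 19019.
    Write x = 479 + 1729·t and substitute into x ≡ 1 (mod 11): 1729·t ≡ 1 − 479 = -478 (mod 11).
    Reduce coefficients mod 11: 2·t ≡ 6 (mod 11).
    The inverse of 2 mod 11 is 6 (since 2·6 = 12 = 1·11 + 1), so t ≡ 6·6 = 36 ≡ 3 (mod 11).
    Then x = 479 + 1729·3 = 5666, valid modulo lcm(1729, 11) = 19019: x ≡ 5666 (mod 19019).
  Combine with x ≡ 0 (mod 5); new modulus lcm = 95095.
    Write x = 5666 + 19019·t and substitute into x ≡ 0 (mod 5): 19019·t ≡ 0 − 5666 = -5666 (mod 5).
    Reduce coefficients mod 5: 4·t ≡ 4 (mod 5).
    The inverse of 4 mod 5 is 4 (since 4·4 = 16 = 3·5 + 1), so t ≡ 4·4 = 16 ≡ 1 (mod 5).
    Then x = 5666 + 19019·1 = 24685, valid modulo lcm(19019, 5) = 95095: x ≡ 24685 (mod 95095).
Verify against each original: 24685 mod 7 = 3, 24685 mod 19 = 4, 24685 mod 13 = 11, 24685 mod 11 = 1, 24685 mod 5 = 0.

x ≡ 24685 (mod 95095).


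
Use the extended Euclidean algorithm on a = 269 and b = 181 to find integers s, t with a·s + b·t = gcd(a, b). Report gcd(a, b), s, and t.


Euclidean algorithm on (269, 181) — divide until remainder is 0:
  269 = 1 · 181 + 88
  181 = 2 · 88 + 5
  88 = 17 · 5 + 3
  5 = 1 · 3 + 2
  3 = 1 · 2 + 1
  2 = 2 · 1 + 0
gcd(269, 181) = 1.
Track Bezout coefficients alongside the remainders: start with r₀ = 269 = a·1 + b·0 (s = 1, t = 0) and r₁ = 181 = a·0 + b·1 (s = 0, t = 1); each new remainder r_{k+1} = r_{k-1} − q_k·r_k inherits s_{k+1} = s_{k-1} − q_k·s_k, t_{k+1} = t_{k-1} − q_k·t_k, so r_k = a·s_k + b·t_k at every step:
  q = 1: r = 88, s = 1 − 1·0 = 1, t = 0 − 1·1 = -1  (check: 269·1 + 181·(-1) = 88)
  q = 2: r = 5, s = 0 − 2·1 = -2, t = 1 − 2·(-1) = 3  (check: 269·(-2) + 181·3 = 5)
  q = 17: r = 3, s = 1 − 17·(-2) = 35, t = -1 − 17·3 = -52  (check: 269·35 + 181·(-52) = 3)
  q = 1: r = 2, s = -2 − 1·35 = -37, t = 3 − 1·(-52) = 55  (check: 269·(-37) + 181·55 = 2)
  q = 1: r = 1, s = 35 − 1·(-37) = 72, t = -52 − 1·55 = -107  (check: 269·72 + 181·(-107) = 1)
The row with r = 1 (the gcd) gives the Bezout coefficients s = 72, t = -107.
Result: 269 · (72) + 181 · (-107) = 1.

gcd(269, 181) = 1; s = 72, t = -107 (check: 269·72 + 181·(-107) = 1).


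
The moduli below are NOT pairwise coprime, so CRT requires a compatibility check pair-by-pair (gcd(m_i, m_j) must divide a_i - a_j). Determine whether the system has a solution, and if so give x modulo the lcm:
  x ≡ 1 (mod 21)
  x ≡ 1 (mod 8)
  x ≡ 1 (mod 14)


Moduli 21, 8, 14 are not pairwise coprime, so CRT works modulo lcm(m_i) when all pairwise compatibility conditions hold.
Pairwise compatibility: gcd(m_i, m_j) must divide a_i - a_j for every pair.
Merge one congruence at a time:
  Start: x ≡ 1 (mod 21).
  Combine with x ≡ 1 (mod 8): gcd(21, 8) = 1; 1 - 1 = 0, which IS divisible by 1, so compatible.
    Write x = 1 + 21·t and substitute into x ≡ 1 (mod 8): 21·t ≡ 1 − 1 = 0 (mod 8).
    Reduce coefficients mod 8: 5·t ≡ 0 (mod 8).
    The inverse of 5 mod 8 is 5 (since 5·5 = 25 = 3·8 + 1), so t ≡ 5·0 = 0 ≡ 0 (mod 8).
    Then x = 1 + 21·0 = 1, valid modulo lcm(21, 8) = 168: x ≡ 1 (mod 168).
  Combine with x ≡ 1 (mod 14): gcd(168, 14) = 14; 1 - 1 = 0, which IS divisible by 14, so compatible.
    Write x = 1 + 168·t and substitute into x ≡ 1 (mod 14): 168·t ≡ 1 − 1 = 0 (mod 14).
    Divide the congruence (and modulus) by g = 14: 12·t ≡ 0 (mod 1).
    Modulo 1 every t works; take t = 0.
    Then x = 1 + 168·0 = 1, valid modulo lcm(168, 14) = 168: x ≡ 1 (mod 168).
Verify: 1 mod 21 = 1, 1 mod 8 = 1, 1 mod 14 = 1.

x ≡ 1 (mod 168).


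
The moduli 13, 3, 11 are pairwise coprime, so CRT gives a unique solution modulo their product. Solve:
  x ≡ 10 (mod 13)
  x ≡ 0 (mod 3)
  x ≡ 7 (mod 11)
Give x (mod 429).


Moduli 13, 3, 11 are pairwise coprime; by CRT there is a unique solution modulo M = 13 · 3 · 11 = 429.
Solve pairwise, accumulating the modulus:
  Start with x ≡ 10 (mod 13).
  Combine with x ≡ 0 (mod 3): since gcd(13, 3) = 1, we get a unique residue mod 39.
    Write x = 10 + 13·t and substitute into x ≡ 0 (mod 3): 13·t ≡ 0 − 10 = -10 (mod 3).
    Reduce coefficients mod 3: 1·t ≡ 2 (mod 3).
    So t ≡ 2 (mod 3).
    Then x = 10 + 13·2 = 36, valid modulo lcm(13, 3) = 39: x ≡ 36 (mod 39).
  Combine with x ≡ 7 (mod 11): since gcd(39, 11) = 1, we get a unique residue mod 429.
    Write x = 36 + 39·t and substitute into x ≡ 7 (mod 11): 39·t ≡ 7 − 36 = -29 (mod 11).
    Reduce coefficients mod 11: 6·t ≡ 4 (mod 11).
    The inverse of 6 mod 11 is 2 (since 6·2 = 12 = 1·11 + 1), so t ≡ 2·4 = 8 ≡ 8 (mod 11).
    Then x = 36 + 39·8 = 348, valid modulo lcm(39, 11) = 429: x ≡ 348 (mod 429).
Verify: 348 mod 13 = 10 ✓, 348 mod 3 = 0 ✓, 348 mod 11 = 7 ✓.

x ≡ 348 (mod 429).


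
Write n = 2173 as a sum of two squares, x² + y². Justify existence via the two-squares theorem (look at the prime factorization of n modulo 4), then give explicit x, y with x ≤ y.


Step 1: Factor n = 2173 = 41 · 53.
Step 2: Check the mod-4 condition on each prime factor: 41 ≡ 1 (mod 4), exponent 1; 53 ≡ 1 (mod 4), exponent 1.
All primes ≡ 3 (mod 4) appear to even exponent (or don't appear), so by the two-squares theorem n IS expressible as a sum of two squares.
Step 3: Build a representation. Here n = 41 · 53 is a product of primes ≡ 1 (mod 4). Each prime p ≡ 1 (mod 4) is itself a sum of two squares; find a² by testing p − a² for a perfect square:
  41: 41 − 1² = 40, 41 − 2² = 37, 41 − 3² = 32, 41 − 4² = 25 = 5² ⇒ 41 = 4² + 5².
  53: 53 − 1² = 52, 53 − 2² = 49 = 7² ⇒ 53 = 2² + 7².
  Combine using the Brahmagupta–Fibonacci identity (a² + b²)(c² + d²) = (ac − bd)² + (ad + bc)² = (ac + bd)² + (ad − bc)²:
  41 · 53 = 2173: from (4² + 5²)(2² + 7²), take (4·2 − 5·7, 4·7 + 5·2) = (8 − 35, 28 + 10) = (-27, 38); dropping signs (only squares matter) gives (27, 38); check 27² + 38² = 729 + 1444 = 2173 ✓.
Step 4: Order so x ≤ y and verify: 27² + 38² = 729 + 1444 = 2173 = n. ✓

n = 2173 = 27² + 38² (one valid representation with x ≤ y).


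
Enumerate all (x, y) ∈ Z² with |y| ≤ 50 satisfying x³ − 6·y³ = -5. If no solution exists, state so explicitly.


The equation is x³ - 6y³ = -5. For fixed y, x³ = 6·y³ − 5, so a solution requires the RHS to be a perfect cube.
Strategy: iterate y from -50 to 50, compute RHS = 6·y³ − 5, and check whether it is a (positive or negative) perfect cube.
Check small values of y:
  y = 0: RHS = -5 is not a perfect cube.
  y = 1: RHS = 1 = (1)³ ⇒ x = 1 works.
  y = -1: RHS = -11 is not a perfect cube.
  y = 2: RHS = 43 is not a perfect cube.
  y = -2: RHS = -53 is not a perfect cube.
  y = 3: RHS = 157 is not a perfect cube.
  y = -3: RHS = -167 is not a perfect cube.
Continuing the search up to |y| = 50 finds no further solutions beyond those listed.
Collected solutions: (1, 1).

Solutions (with |y| ≤ 50): (1, 1).


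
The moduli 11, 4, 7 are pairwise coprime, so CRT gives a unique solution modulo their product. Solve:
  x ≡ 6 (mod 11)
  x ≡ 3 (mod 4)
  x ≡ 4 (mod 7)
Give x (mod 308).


Moduli 11, 4, 7 are pairwise coprime; by CRT there is a unique solution modulo M = 11 · 4 · 7 = 308.
Solve pairwise, accumulating the modulus:
  Start with x ≡ 6 (mod 11).
  Combine with x ≡ 3 (mod 4): since gcd(11, 4) = 1, we get a unique residue mod 44.
    Write x = 6 + 11·t and substitute into x ≡ 3 (mod 4): 11·t ≡ 3 − 6 = -3 (mod 4).
    Reduce coefficients mod 4: 3·t ≡ 1 (mod 4).
    The inverse of 3 mod 4 is 3 (since 3·3 = 9 = 2·4 + 1), so t ≡ 3·1 = 3 ≡ 3 (mod 4).
    Then x = 6 + 11·3 = 39, valid modulo lcm(11, 4) = 44: x ≡ 39 (mod 44).
  Combine with x ≡ 4 (mod 7): since gcd(44, 7) = 1, we get a unique residue mod 308.
    Write x = 39 + 44·t and substitute into x ≡ 4 (mod 7): 44·t ≡ 4 − 39 = -35 (mod 7).
    Reduce coefficients mod 7: 2·t ≡ 0 (mod 7).
    The inverse of 2 mod 7 is 4 (since 2·4 = 8 = 1·7 + 1), so t ≡ 4·0 = 0 ≡ 0 (mod 7).
    Then x = 39 + 44·0 = 39, valid modulo lcm(44, 7) = 308: x ≡ 39 (mod 308).
Verify: 39 mod 11 = 6 ✓, 39 mod 4 = 3 ✓, 39 mod 7 = 4 ✓.

x ≡ 39 (mod 308).


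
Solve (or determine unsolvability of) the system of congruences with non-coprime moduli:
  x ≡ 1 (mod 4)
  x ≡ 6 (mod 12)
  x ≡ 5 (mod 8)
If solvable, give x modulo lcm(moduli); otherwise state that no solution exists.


Moduli 4, 12, 8 are not pairwise coprime, so CRT works modulo lcm(m_i) when all pairwise compatibility conditions hold.
Pairwise compatibility: gcd(m_i, m_j) must divide a_i - a_j for every pair.
Merge one congruence at a time:
  Start: x ≡ 1 (mod 4).
  Combine with x ≡ 6 (mod 12): gcd(4, 12) = 4, and 6 - 1 = 5 is NOT divisible by 4.
    ⇒ system is inconsistent (no integer solution).

No solution (the system is inconsistent).


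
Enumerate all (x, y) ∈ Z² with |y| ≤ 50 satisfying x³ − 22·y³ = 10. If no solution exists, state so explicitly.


The equation is x³ - 22y³ = 10. For fixed y, x³ = 22·y³ + 10, so a solution requires the RHS to be a perfect cube.
Strategy: iterate y from -50 to 50, compute RHS = 22·y³ + 10, and check whether it is a (positive or negative) perfect cube.
Check small values of y:
  y = 0: RHS = 10 is not a perfect cube.
  y = 1: RHS = 32 is not a perfect cube.
  y = -1: RHS = -12 is not a perfect cube.
  y = 2: RHS = 186 is not a perfect cube.
  y = -2: RHS = -166 is not a perfect cube.
  y = 3: RHS = 604 is not a perfect cube.
  y = -3: RHS = -584 is not a perfect cube.
Continuing the search up to |y| = 50 finds no solutions either.
No (x, y) in the scanned range satisfies the equation.

No integer solutions with |y| ≤ 50.


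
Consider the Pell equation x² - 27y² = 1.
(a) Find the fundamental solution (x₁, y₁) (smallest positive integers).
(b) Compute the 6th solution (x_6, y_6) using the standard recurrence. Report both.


Step 1: Find the fundamental solution (x₁, y₁) of x² - 27y² = 1.
  Expand √27 as a continued fraction. a₀ = ⌊√27⌋ = 5; iterate m_{k+1} = d_k·a_k − m_k, d_{k+1} = (27 − m_{k+1}²)/d_k, a_{k+1} = ⌊(a₀ + m_{k+1})/d_{k+1}⌋ (starting m₀ = 0, d₀ = 1), with convergents p_k = a_k·p_{k-1} + p_{k-2}, q_k = a_k·q_{k-1} + q_{k-2} (p₋₁ = 1, q₋₁ = 0):
  k = 0: a₀ = 5; p₀/q₀ = 5/1; p₀² − 27·q₀² = 25 − 27 = -2.
  k = 1: m = 5, d = 2, a = ⌊(5 + 5)/2⌋ = 5; p/q = (5·5 + 1)/(5·1 + 0) = 26/5; p² − 27·q² = 676 − 675 = 1.
  The first convergent with p² − 27·q² = 1 gives the fundamental solution (x₁, y₁) = (26, 5).
Step 2: Apply the recurrence (x_{n+1}, y_{n+1}) = (x₁x_n + 27y₁y_n, x₁y_n + y₁x_n) repeatedly.
  From (x_1, y_1) = (26, 5): x_2 = 26·26 + 27·5·5 = 1351; y_2 = 26·5 + 5·26 = 260.
  From (x_2, y_2) = (1351, 260): x_3 = 26·1351 + 27·5·260 = 70226; y_3 = 26·260 + 5·1351 = 13515.
  From (x_3, y_3) = (70226, 13515): x_4 = 26·70226 + 27·5·13515 = 3650401; y_4 = 26·13515 + 5·70226 = 702520.
  From (x_4, y_4) = (3650401, 702520): x_5 = 26·3650401 + 27·5·702520 = 189750626; y_5 = 26·702520 + 5·3650401 = 36517525.
  From (x_5, y_5) = (189750626, 36517525): x_6 = 26·189750626 + 27·5·36517525 = 9863382151; y_6 = 26·36517525 + 5·189750626 = 1898208780.
Step 3: Verify x_6² - 27·y_6² = 97286307456665386801 - 97286307456665386800 = 1 (should be 1). ✓

(x_1, y_1) = (26, 5); (x_6, y_6) = (9863382151, 1898208780).


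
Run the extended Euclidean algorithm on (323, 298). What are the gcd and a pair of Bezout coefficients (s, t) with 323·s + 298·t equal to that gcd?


Euclidean algorithm on (323, 298) — divide until remainder is 0:
  323 = 1 · 298 + 25
  298 = 11 · 25 + 23
  25 = 1 · 23 + 2
  23 = 11 · 2 + 1
  2 = 2 · 1 + 0
gcd(323, 298) = 1.
Track Bezout coefficients alongside the remainders: start with r₀ = 323 = a·1 + b·0 (s = 1, t = 0) and r₁ = 298 = a·0 + b·1 (s = 0, t = 1); each new remainder r_{k+1} = r_{k-1} − q_k·r_k inherits s_{k+1} = s_{k-1} − q_k·s_k, t_{k+1} = t_{k-1} − q_k·t_k, so r_k = a·s_k + b·t_k at every step:
  q = 1: r = 25, s = 1 − 1·0 = 1, t = 0 − 1·1 = -1  (check: 323·1 + 298·(-1) = 25)
  q = 11: r = 23, s = 0 − 11·1 = -11, t = 1 − 11·(-1) = 12  (check: 323·(-11) + 298·12 = 23)
  q = 1: r = 2, s = 1 − 1·(-11) = 12, t = -1 − 1·12 = -13  (check: 323·12 + 298·(-13) = 2)
  q = 11: r = 1, s = -11 − 11·12 = -143, t = 12 − 11·(-13) = 155  (check: 323·(-143) + 298·155 = 1)
The row with r = 1 (the gcd) gives the Bezout coefficients s = -143, t = 155.
Result: 323 · (-143) + 298 · (155) = 1.

gcd(323, 298) = 1; s = -143, t = 155 (check: 323·(-143) + 298·155 = 1).


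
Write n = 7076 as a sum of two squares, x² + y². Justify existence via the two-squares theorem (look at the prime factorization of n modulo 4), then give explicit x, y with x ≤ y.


Step 1: Factor n = 7076 = 2^2 · 29 · 61.
Step 2: Check the mod-4 condition on each prime factor: 2 = 2 (special); 29 ≡ 1 (mod 4), exponent 1; 61 ≡ 1 (mod 4), exponent 1.
All primes ≡ 3 (mod 4) appear to even exponent (or don't appear), so by the two-squares theorem n IS expressible as a sum of two squares.
Step 3: Build a representation. Group n = k² · m with k = 2 and m = 29 · 61 = 1769 (a product of primes ≡ 1 (mod 4)); a representation of m scales to one of n via (k·x)² + (k·y)² = k²(x² + y²). Each prime p ≡ 1 (mod 4) is itself a sum of two squares; find a² by testing p − a² for a perfect square:
  29: 29 − 1² = 28, 29 − 2² = 25 = 5² ⇒ 29 = 2² + 5².
  61: 61 − 1² = 60, 61 − 2² = 57, 61 − 3² = 52, 61 − 4² = 45, 61 − 5² = 36 = 6² ⇒ 61 = 5² + 6².
  Combine using the Brahmagupta–Fibonacci identity (a² + b²)(c² + d²) = (ac − bd)² + (ad + bc)² = (ac + bd)² + (ad − bc)²:
  29 · 61 = 1769: from (2² + 5²)(5² + 6²), take (2·5 − 5·6, 2·6 + 5·5) = (10 − 30, 12 + 25) = (-20, 37); dropping signs (only squares matter) gives (20, 37); check 20² + 37² = 400 + 1369 = 1769 ✓.
  Scale by k = 2: (2·20, 2·37) = (40, 74).
Step 4: Order so x ≤ y and verify: 40² + 74² = 1600 + 5476 = 7076 = n. ✓

n = 7076 = 40² + 74² (one valid representation with x ≤ y).


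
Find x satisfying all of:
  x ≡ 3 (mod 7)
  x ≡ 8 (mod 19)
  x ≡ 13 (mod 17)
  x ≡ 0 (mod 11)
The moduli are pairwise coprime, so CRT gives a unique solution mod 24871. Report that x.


Product of moduli M = 7 · 19 · 17 · 11 = 24871.
Merge one congruence at a time:
  Start: x ≡ 3 (mod 7).
  Combine with x ≡ 8 (mod 19); new modulus lcm = 133.
    Write x = 3 + 7·t and substitute into x ≡ 8 (mod 19): 7·t ≡ 8 − 3 = 5 (mod 19).
    The inverse of 7 mod 19 is 11 (since 7·11 = 77 = 4·19 + 1), so t ≡ 11·5 = 55 ≡ 17 (mod 19).
    Then x = 3 + 7·17 = 122, valid modulo lcm(7, 19) = 133: x ≡ 122 (mod 133).
  Combine with x ≡ 13 (mod 17); new modulus lcm = 2261.
    Write x = 122 + 133·t and substitute into x ≡ 13 (mod 17): 133·t ≡ 13 − 122 = -109 (mod 17).
    Reduce coefficients mod 17: 14·t ≡ 10 (mod 17).
    The inverse of 14 mod 17 is 11 (since 14·11 = 154 = 9·17 + 1), so t ≡ 11·10 = 110 ≡ 8 (mod 17).
    Then x = 122 + 133·8 = 1186, valid modulo lcm(133, 17) = 2261: x ≡ 1186 (mod 2261).
  Combine with x ≡ 0 (mod 11); new modulus lcm = 24871.
    Write x = 1186 + 2261·t and substitute into x ≡ 0 (mod 11): 2261·t ≡ 0 − 1186 = -1186 (mod 11).
    Reduce coefficients mod 11: 6·t ≡ 2 (mod 11).
    The inverse of 6 mod 11 is 2 (since 6·2 = 12 = 1·11 + 1), so t ≡ 2·2 = 4 ≡ 4 (mod 11).
    Then x = 1186 + 2261·4 = 10230, valid modulo lcm(2261, 11) = 24871: x ≡ 10230 (mod 24871).
Verify against each original: 10230 mod 7 = 3, 10230 mod 19 = 8, 10230 mod 17 = 13, 10230 mod 11 = 0.

x ≡ 10230 (mod 24871).


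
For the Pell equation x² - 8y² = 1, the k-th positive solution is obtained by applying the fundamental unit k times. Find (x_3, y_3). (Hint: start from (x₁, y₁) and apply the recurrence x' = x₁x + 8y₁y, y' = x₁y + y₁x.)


Step 1: Find the fundamental solution (x₁, y₁) of x² - 8y² = 1.
  Expand √8 as a continued fraction. a₀ = ⌊√8⌋ = 2; iterate m_{k+1} = d_k·a_k − m_k, d_{k+1} = (8 − m_{k+1}²)/d_k, a_{k+1} = ⌊(a₀ + m_{k+1})/d_{k+1}⌋ (starting m₀ = 0, d₀ = 1), with convergents p_k = a_k·p_{k-1} + p_{k-2}, q_k = a_k·q_{k-1} + q_{k-2} (p₋₁ = 1, q₋₁ = 0):
  k = 0: a₀ = 2; p₀/q₀ = 2/1; p₀² − 8·q₀² = 4 − 8 = -4.
  k = 1: m = 2, d = 4, a = ⌊(2 + 2)/4⌋ = 1; p/q = (1·2 + 1)/(1·1 + 0) = 3/1; p² − 8·q² = 9 − 8 = 1.
  The first convergent with p² − 8·q² = 1 gives the fundamental solution (x₁, y₁) = (3, 1).
Step 2: Apply the recurrence (x_{n+1}, y_{n+1}) = (x₁x_n + 8y₁y_n, x₁y_n + y₁x_n) repeatedly.
  From (x_1, y_1) = (3, 1): x_2 = 3·3 + 8·1·1 = 17; y_2 = 3·1 + 1·3 = 6.
  From (x_2, y_2) = (17, 6): x_3 = 3·17 + 8·1·6 = 99; y_3 = 3·6 + 1·17 = 35.
Step 3: Verify x_3² - 8·y_3² = 9801 - 9800 = 1 (should be 1). ✓

(x_1, y_1) = (3, 1); (x_3, y_3) = (99, 35).
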